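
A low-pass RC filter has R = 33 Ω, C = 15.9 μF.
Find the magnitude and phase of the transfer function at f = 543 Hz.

Step 1 — Angular frequency: ω = 2π·543 = 3412 rad/s.
Step 2 — Transfer function: H(jω) = 1/(1 + jωRC).
Step 3 — Denominator: 1 + jωRC = 1 + j·3412·33·1.59e-05 = 1 + j1.79.
Step 4 — H = 0.2378 - j0.4258.
Step 5 — Magnitude: |H| = 0.4877 (-6.2 dB); phase: φ = -60.8°.

|H| = 0.4877 (-6.2 dB), φ = -60.8°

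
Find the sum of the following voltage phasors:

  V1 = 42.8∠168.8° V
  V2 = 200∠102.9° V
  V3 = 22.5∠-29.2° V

Step 1 — Convert each phasor to rectangular form:
  V1 = 42.8·(cos(168.8°) + j·sin(168.8°)) = -41.98 + j8.313 V
  V2 = 200·(cos(102.9°) + j·sin(102.9°)) = -44.65 + j195 V
  V3 = 22.5·(cos(-29.2°) + j·sin(-29.2°)) = 19.64 - j10.98 V
Step 2 — Sum components: V_total = -66.99 + j192.3 V.
Step 3 — Convert to polar: |V_total| = 203.6 V, ∠V_total = 109.2°.

V_total = 203.6∠109.2° V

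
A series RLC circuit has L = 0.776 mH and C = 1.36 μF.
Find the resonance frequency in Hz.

Step 1 — Resonance condition Im(Z)=0 gives ω₀ = 1/√(LC).
Step 2 — ω₀ = 1/√(0.000776·1.36e-06) = 3.078e+04 rad/s.
Step 3 — f₀ = ω₀/(2π) = 4899 Hz.

f₀ = 4899 Hz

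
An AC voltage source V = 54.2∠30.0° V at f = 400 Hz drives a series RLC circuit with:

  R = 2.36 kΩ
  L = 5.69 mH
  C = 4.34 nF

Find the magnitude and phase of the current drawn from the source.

Step 1 — Angular frequency: ω = 2π·f = 2π·400 = 2513 rad/s.
Step 2 — Component impedances:
  R: Z = R = 2360 Ω
  L: Z = jωL = j·2513·0.00569 = 0 + j14.3 Ω
  C: Z = 1/(jωC) = -j/(ω·C) = 0 - j9.168e+04 Ω
Step 3 — Series combination: Z_total = R + L + C = 2360 - j9.166e+04 Ω = 9.17e+04∠-88.5° Ω.
Step 4 — Source phasor: V = 54.2∠30.0° V = 46.94 + j27.1 V.
Step 5 — Ohm's law: I = V / Z_total = (46.94 + j27.1) / (2360 - j9.166e+04) = -0.0002823 + j0.0005193 A.
Step 6 — Convert to polar: |I| = 0.0005911 A, ∠I = 118.5°.

I = 0.0005911∠118.5° A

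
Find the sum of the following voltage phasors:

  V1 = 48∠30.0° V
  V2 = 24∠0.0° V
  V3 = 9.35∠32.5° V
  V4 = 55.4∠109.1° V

Step 1 — Convert each phasor to rectangular form:
  V1 = 48·(cos(30.0°) + j·sin(30.0°)) = 41.57 + j24 V
  V2 = 24·(cos(0.0°) + j·sin(0.0°)) = 24 V
  V3 = 9.35·(cos(32.5°) + j·sin(32.5°)) = 7.886 + j5.024 V
  V4 = 55.4·(cos(109.1°) + j·sin(109.1°)) = -18.13 + j52.35 V
Step 2 — Sum components: V_total = 55.33 + j81.37 V.
Step 3 — Convert to polar: |V_total| = 98.4 V, ∠V_total = 55.8°.

V_total = 98.4∠55.8° V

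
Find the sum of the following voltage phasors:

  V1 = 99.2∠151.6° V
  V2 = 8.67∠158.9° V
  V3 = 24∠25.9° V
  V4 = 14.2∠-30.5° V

Step 1 — Convert each phasor to rectangular form:
  V1 = 99.2·(cos(151.6°) + j·sin(151.6°)) = -87.26 + j47.18 V
  V2 = 8.67·(cos(158.9°) + j·sin(158.9°)) = -8.089 + j3.121 V
  V3 = 24·(cos(25.9°) + j·sin(25.9°)) = 21.59 + j10.48 V
  V4 = 14.2·(cos(-30.5°) + j·sin(-30.5°)) = 12.24 - j7.207 V
Step 2 — Sum components: V_total = -61.53 + j53.58 V.
Step 3 — Convert to polar: |V_total| = 81.58 V, ∠V_total = 138.9°.

V_total = 81.58∠138.9° V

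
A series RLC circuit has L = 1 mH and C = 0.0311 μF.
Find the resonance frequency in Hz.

Step 1 — Resonance condition Im(Z)=0 gives ω₀ = 1/√(LC).
Step 2 — ω₀ = 1/√(0.001·3.11e-08) = 1.793e+05 rad/s.
Step 3 — f₀ = ω₀/(2π) = 2.854e+04 Hz.

f₀ = 2.854e+04 Hz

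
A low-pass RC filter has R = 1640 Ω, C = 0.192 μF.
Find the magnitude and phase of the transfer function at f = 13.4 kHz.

Step 1 — Angular frequency: ω = 2π·1.34e+04 = 8.419e+04 rad/s.
Step 2 — Transfer function: H(jω) = 1/(1 + jωRC).
Step 3 — Denominator: 1 + jωRC = 1 + j·8.419e+04·1640·1.92e-07 = 1 + j26.51.
Step 4 — H = 0.001421 - j0.03767.
Step 5 — Magnitude: |H| = 0.03769 (-28.5 dB); phase: φ = -87.8°.

|H| = 0.03769 (-28.5 dB), φ = -87.8°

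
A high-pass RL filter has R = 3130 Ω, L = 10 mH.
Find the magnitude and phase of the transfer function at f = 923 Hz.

Step 1 — Angular frequency: ω = 2π·923 = 5799 rad/s.
Step 2 — Transfer function: H(jω) = jωL/(R + jωL).
Step 3 — Numerator jωL = j·57.99; denominator R + jωL = 3130 + j57.99.
Step 4 — H = 0.0003432 + j0.01852.
Step 5 — Magnitude: |H| = 0.01853 (-34.6 dB); phase: φ = 88.9°.

|H| = 0.01853 (-34.6 dB), φ = 88.9°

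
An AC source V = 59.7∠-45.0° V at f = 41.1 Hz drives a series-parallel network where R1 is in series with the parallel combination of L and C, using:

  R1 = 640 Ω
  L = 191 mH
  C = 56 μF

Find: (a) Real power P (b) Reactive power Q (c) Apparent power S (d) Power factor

Step 1 — Angular frequency: ω = 2π·f = 2π·41.1 = 258.2 rad/s.
Step 2 — Component impedances:
  R1: Z = R = 640 Ω
  L: Z = jωL = j·258.2·0.191 = 0 + j49.32 Ω
  C: Z = 1/(jωC) = -j/(ω·C) = 0 - j69.15 Ω
Step 3 — Parallel branch: L || C = 1/(1/L + 1/C) = 0 + j172 Ω.
Step 4 — Series with R1: Z_total = R1 + (L || C) = 640 + j172 Ω = 662.7∠15.0° Ω.
Step 5 — Source phasor: V = 59.7∠-45.0° V = 42.21 - j42.21 V.
Step 6 — Current: I = V / Z = 0.04498 - j0.07805 A = 0.09008∠-60.0° A.
Step 7 — Complex power: S = V·I* = 5.194 + j1.396 VA.
Step 8 — Real power: P = Re(S) = 5.194 W.
Step 9 — Reactive power: Q = Im(S) = 1.396 VAR.
Step 10 — Apparent power: |S| = 5.378 VA.
Step 11 — Power factor: PF = P/|S| = 0.9657 (lagging).

(a) P = 5.194 W  (b) Q = 1.396 VAR  (c) S = 5.378 VA  (d) PF = 0.9657 (lagging)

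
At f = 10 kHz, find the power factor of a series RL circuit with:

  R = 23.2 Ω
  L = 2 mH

Step 1 — Angular frequency: ω = 2π·f = 2π·1e+04 = 6.283e+04 rad/s.
Step 2 — Component impedances:
  R: Z = R = 23.2 Ω
  L: Z = jωL = j·6.283e+04·0.002 = 0 + j125.7 Ω
Step 3 — Series combination: Z_total = R + L = 23.2 + j125.7 Ω = 127.8∠79.5° Ω.
Step 4 — Power factor: PF = cos(φ) = Re(Z)/|Z| = 23.2/127.787 = 0.1816.
Step 5 — Type: Im(Z) = 125.7 ⇒ lagging (phase φ = 79.5°).

PF = 0.1816 (lagging, φ = 79.5°)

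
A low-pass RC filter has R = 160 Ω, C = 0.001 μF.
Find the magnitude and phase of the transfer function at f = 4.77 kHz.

Step 1 — Angular frequency: ω = 2π·4770 = 2.997e+04 rad/s.
Step 2 — Transfer function: H(jω) = 1/(1 + jωRC).
Step 3 — Denominator: 1 + jωRC = 1 + j·2.997e+04·160·1e-09 = 1 + j0.004795.
Step 4 — H = 1 - j0.004795.
Step 5 — Magnitude: |H| = 1 (-0.0 dB); phase: φ = -0.3°.

|H| = 1 (-0.0 dB), φ = -0.3°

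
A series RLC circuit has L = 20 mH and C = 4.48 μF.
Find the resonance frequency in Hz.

Step 1 — Resonance condition Im(Z)=0 gives ω₀ = 1/√(LC).
Step 2 — ω₀ = 1/√(0.02·4.48e-06) = 3341 rad/s.
Step 3 — f₀ = ω₀/(2π) = 531.7 Hz.

f₀ = 531.7 Hz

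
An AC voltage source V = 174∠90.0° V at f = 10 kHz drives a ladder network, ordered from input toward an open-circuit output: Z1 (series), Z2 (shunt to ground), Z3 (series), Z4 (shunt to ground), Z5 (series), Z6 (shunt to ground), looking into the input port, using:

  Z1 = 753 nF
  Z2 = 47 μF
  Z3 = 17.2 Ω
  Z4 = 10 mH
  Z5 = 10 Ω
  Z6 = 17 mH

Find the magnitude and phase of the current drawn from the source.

Step 1 — Angular frequency: ω = 2π·f = 2π·1e+04 = 6.283e+04 rad/s.
Step 2 — Component impedances:
  Z1: Z = 1/(jωC) = -j/(ω·C) = 0 - j21.14 Ω
  Z2: Z = 1/(jωC) = -j/(ω·C) = 0 - j0.3386 Ω
  Z3: Z = R = 17.2 Ω
  Z4: Z = jωL = j·6.283e+04·0.01 = 0 + j628.3 Ω
  Z5: Z = R = 10 Ω
  Z6: Z = jωL = j·6.283e+04·0.017 = 0 + j1068 Ω
Step 3 — Ladder network (open output): work backward from the far end, alternating series and parallel combinations. Z_in = 1.36e-05 - j21.48 Ω = 21.48∠-90.0° Ω.
Step 4 — Source phasor: V = 174∠90.0° V = 0 + j174 V.
Step 5 — Ohm's law: I = V / Z_total = (0 + j174) / (1.36e-05 - j21.48) = -8.102 + j5.131e-06 A.
Step 6 — Convert to polar: |I| = 8.102 A, ∠I = 180.0°.

I = 8.102∠180.0° A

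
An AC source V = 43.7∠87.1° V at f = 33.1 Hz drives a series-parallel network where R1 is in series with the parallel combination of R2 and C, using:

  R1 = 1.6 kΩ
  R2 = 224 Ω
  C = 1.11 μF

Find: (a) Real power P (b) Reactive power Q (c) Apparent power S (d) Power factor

Step 1 — Angular frequency: ω = 2π·f = 2π·33.1 = 208 rad/s.
Step 2 — Component impedances:
  R1: Z = R = 1600 Ω
  R2: Z = R = 224 Ω
  C: Z = 1/(jωC) = -j/(ω·C) = 0 - j4332 Ω
Step 3 — Parallel branch: R2 || C = 1/(1/R2 + 1/C) = 223.4 - j11.55 Ω.
Step 4 — Series with R1: Z_total = R1 + (R2 || C) = 1823 - j11.55 Ω = 1823∠-0.4° Ω.
Step 5 — Source phasor: V = 43.7∠87.1° V = 2.211 + j43.64 V.
Step 6 — Current: I = V / Z = 0.001061 + j0.02394 A = 0.02397∠87.5° A.
Step 7 — Complex power: S = V·I* = 1.047 - j0.006635 VA.
Step 8 — Real power: P = Re(S) = 1.047 W.
Step 9 — Reactive power: Q = Im(S) = -0.006635 VAR.
Step 10 — Apparent power: |S| = 1.047 VA.
Step 11 — Power factor: PF = P/|S| = 1 (leading).

(a) P = 1.047 W  (b) Q = -0.006635 VAR  (c) S = 1.047 VA  (d) PF = 1 (leading)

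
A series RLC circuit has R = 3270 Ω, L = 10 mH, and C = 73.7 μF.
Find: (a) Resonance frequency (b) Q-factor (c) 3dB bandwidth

Step 1 — Resonance condition Im(Z)=0 gives ω₀ = 1/√(LC).
Step 2 — ω₀ = 1/√(0.01·7.37e-05) = 1165 rad/s.
Step 3 — f₀ = ω₀/(2π) = 185.4 Hz.
Step 4 — Series Q: Q = ω₀L/R = 1165·0.01/3270 = 0.003562.
Step 5 — 3dB bandwidth: Δω = ω₀/Q = 3.27e+05 rad/s; BW = Δω/(2π) = 5.204e+04 Hz.

(a) f₀ = 185.4 Hz  (b) Q = 0.003562  (c) BW = 5.204e+04 Hz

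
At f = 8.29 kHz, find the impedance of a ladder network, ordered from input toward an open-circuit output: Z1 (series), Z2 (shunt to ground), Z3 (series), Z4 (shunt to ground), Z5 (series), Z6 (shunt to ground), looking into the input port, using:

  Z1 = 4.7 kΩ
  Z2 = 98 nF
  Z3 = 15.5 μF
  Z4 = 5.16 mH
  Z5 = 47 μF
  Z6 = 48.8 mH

Step 1 — Angular frequency: ω = 2π·f = 2π·8290 = 5.209e+04 rad/s.
Step 2 — Component impedances:
  Z1: Z = R = 4700 Ω
  Z2: Z = 1/(jωC) = -j/(ω·C) = 0 - j195.9 Ω
  Z3: Z = 1/(jωC) = -j/(ω·C) = 0 - j1.239 Ω
  Z4: Z = jωL = j·5.209e+04·0.00516 = 0 + j268.8 Ω
  Z5: Z = 1/(jωC) = -j/(ω·C) = 0 - j0.4085 Ω
  Z6: Z = jωL = j·5.209e+04·0.0488 = 0 + j2542 Ω
Step 3 — Ladder network (open output): work backward from the far end, alternating series and parallel combinations. Z_in = 4700 - j1032 Ω = 4812∠-12.4° Ω.

Z = 4700 - j1032 Ω = 4812∠-12.4° Ω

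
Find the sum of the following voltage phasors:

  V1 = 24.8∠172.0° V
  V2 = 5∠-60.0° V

Step 1 — Convert each phasor to rectangular form:
  V1 = 24.8·(cos(172.0°) + j·sin(172.0°)) = -24.56 + j3.451 V
  V2 = 5·(cos(-60.0°) + j·sin(-60.0°)) = 2.5 - j4.33 V
Step 2 — Sum components: V_total = -22.06 - j0.8786 V.
Step 3 — Convert to polar: |V_total| = 22.08 V, ∠V_total = -177.7°.

V_total = 22.08∠-177.7° V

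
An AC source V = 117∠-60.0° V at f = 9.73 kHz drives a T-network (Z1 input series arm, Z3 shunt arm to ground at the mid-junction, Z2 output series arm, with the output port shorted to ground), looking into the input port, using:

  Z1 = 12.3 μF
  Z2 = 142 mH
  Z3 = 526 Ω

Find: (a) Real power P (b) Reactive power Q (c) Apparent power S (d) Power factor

Step 1 — Angular frequency: ω = 2π·f = 2π·9730 = 6.114e+04 rad/s.
Step 2 — Component impedances:
  Z1: Z = 1/(jωC) = -j/(ω·C) = 0 - j1.33 Ω
  Z2: Z = jωL = j·6.114e+04·0.142 = 0 + j8681 Ω
  Z3: Z = R = 526 Ω
Step 3 — With the output port shorted to ground, the output series arm Z2 runs from the junction to ground; the shunt arm Z3 also runs from the junction to ground. They appear in parallel: Z3 || Z2 = 524.1 + j31.75 Ω.
Step 4 — Series with input arm Z1: Z_in = Z1 + (Z3 || Z2) = 524.1 + j30.42 Ω = 525∠3.3° Ω.
Step 5 — Source phasor: V = 117∠-60.0° V = 58.5 - j101.3 V.
Step 6 — Current: I = V / Z = 0.1001 - j0.1991 A = 0.2229∠-63.3° A.
Step 7 — Complex power: S = V·I* = 26.03 + j1.511 VA.
Step 8 — Real power: P = Re(S) = 26.03 W.
Step 9 — Reactive power: Q = Im(S) = 1.511 VAR.
Step 10 — Apparent power: |S| = 26.08 VA.
Step 11 — Power factor: PF = P/|S| = 0.9983 (lagging).

(a) P = 26.03 W  (b) Q = 1.511 VAR  (c) S = 26.08 VA  (d) PF = 0.9983 (lagging)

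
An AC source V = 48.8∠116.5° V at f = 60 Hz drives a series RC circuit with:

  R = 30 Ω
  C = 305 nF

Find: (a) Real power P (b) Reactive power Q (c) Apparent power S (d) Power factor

Step 1 — Angular frequency: ω = 2π·f = 2π·60 = 377 rad/s.
Step 2 — Component impedances:
  R: Z = R = 30 Ω
  C: Z = 1/(jωC) = -j/(ω·C) = 0 - j8697 Ω
Step 3 — Series combination: Z_total = R + C = 30 - j8697 Ω = 8697∠-89.8° Ω.
Step 4 — Source phasor: V = 48.8∠116.5° V = -21.77 + j43.67 V.
Step 5 — Current: I = V / Z = -0.00503 - j0.002486 A = 0.005611∠-153.7° A.
Step 6 — Complex power: S = V·I* = 0.0009445 - j0.2738 VA.
Step 7 — Real power: P = Re(S) = 0.0009445 W.
Step 8 — Reactive power: Q = Im(S) = -0.2738 VAR.
Step 9 — Apparent power: |S| = 0.2738 VA.
Step 10 — Power factor: PF = P/|S| = 0.003449 (leading).

(a) P = 0.0009445 W  (b) Q = -0.2738 VAR  (c) S = 0.2738 VA  (d) PF = 0.003449 (leading)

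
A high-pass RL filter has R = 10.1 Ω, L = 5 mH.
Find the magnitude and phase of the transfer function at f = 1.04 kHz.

Step 1 — Angular frequency: ω = 2π·1040 = 6535 rad/s.
Step 2 — Transfer function: H(jω) = jωL/(R + jωL).
Step 3 — Numerator jωL = j·32.67; denominator R + jωL = 10.1 + j32.67.
Step 4 — H = 0.9128 + j0.2822.
Step 5 — Magnitude: |H| = 0.9554 (-0.4 dB); phase: φ = 17.2°.

|H| = 0.9554 (-0.4 dB), φ = 17.2°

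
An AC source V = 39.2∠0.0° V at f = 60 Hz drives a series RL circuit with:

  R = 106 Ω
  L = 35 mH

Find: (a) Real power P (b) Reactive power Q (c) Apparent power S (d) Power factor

Step 1 — Angular frequency: ω = 2π·f = 2π·60 = 377 rad/s.
Step 2 — Component impedances:
  R: Z = R = 106 Ω
  L: Z = jωL = j·377·0.035 = 0 + j13.19 Ω
Step 3 — Series combination: Z_total = R + L = 106 + j13.19 Ω = 106.8∠7.1° Ω.
Step 4 — Source phasor: V = 39.2∠0.0° V = 39.2 V.
Step 5 — Current: I = V / Z = 0.3642 - j0.04533 A = 0.367∠-7.1° A.
Step 6 — Complex power: S = V·I* = 14.28 + j1.777 VA.
Step 7 — Real power: P = Re(S) = 14.28 W.
Step 8 — Reactive power: Q = Im(S) = 1.777 VAR.
Step 9 — Apparent power: |S| = 14.39 VA.
Step 10 — Power factor: PF = P/|S| = 0.9923 (lagging).

(a) P = 14.28 W  (b) Q = 1.777 VAR  (c) S = 14.39 VA  (d) PF = 0.9923 (lagging)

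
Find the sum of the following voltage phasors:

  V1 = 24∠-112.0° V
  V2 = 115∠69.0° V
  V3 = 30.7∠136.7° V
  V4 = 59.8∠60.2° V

Step 1 — Convert each phasor to rectangular form:
  V1 = 24·(cos(-112.0°) + j·sin(-112.0°)) = -8.991 - j22.25 V
  V2 = 115·(cos(69.0°) + j·sin(69.0°)) = 41.21 + j107.4 V
  V3 = 30.7·(cos(136.7°) + j·sin(136.7°)) = -22.34 + j21.05 V
  V4 = 59.8·(cos(60.2°) + j·sin(60.2°)) = 29.72 + j51.89 V
Step 2 — Sum components: V_total = 39.6 + j158.1 V.
Step 3 — Convert to polar: |V_total| = 162.9 V, ∠V_total = 75.9°.

V_total = 162.9∠75.9° V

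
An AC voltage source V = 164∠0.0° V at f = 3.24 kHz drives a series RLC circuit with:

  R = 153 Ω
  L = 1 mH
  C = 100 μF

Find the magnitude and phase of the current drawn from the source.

Step 1 — Angular frequency: ω = 2π·f = 2π·3240 = 2.036e+04 rad/s.
Step 2 — Component impedances:
  R: Z = R = 153 Ω
  L: Z = jωL = j·2.036e+04·0.001 = 0 + j20.36 Ω
  C: Z = 1/(jωC) = -j/(ω·C) = 0 - j0.4912 Ω
Step 3 — Series combination: Z_total = R + L + C = 153 + j19.87 Ω = 154.3∠7.4° Ω.
Step 4 — Source phasor: V = 164∠0.0° V = 164 V.
Step 5 — Ohm's law: I = V / Z_total = (164) / (153 + j19.87) = 1.054 - j0.1369 A.
Step 6 — Convert to polar: |I| = 1.063 A, ∠I = -7.4°.

I = 1.063∠-7.4° A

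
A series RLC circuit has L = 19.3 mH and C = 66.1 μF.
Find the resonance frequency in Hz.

Step 1 — Resonance condition Im(Z)=0 gives ω₀ = 1/√(LC).
Step 2 — ω₀ = 1/√(0.0193·6.61e-05) = 885.4 rad/s.
Step 3 — f₀ = ω₀/(2π) = 140.9 Hz.

f₀ = 140.9 Hz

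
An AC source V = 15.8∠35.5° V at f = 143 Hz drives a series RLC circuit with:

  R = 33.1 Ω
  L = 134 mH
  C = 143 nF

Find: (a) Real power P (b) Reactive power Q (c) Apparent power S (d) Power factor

Step 1 — Angular frequency: ω = 2π·f = 2π·143 = 898.5 rad/s.
Step 2 — Component impedances:
  R: Z = R = 33.1 Ω
  L: Z = jωL = j·898.5·0.134 = 0 + j120.4 Ω
  C: Z = 1/(jωC) = -j/(ω·C) = 0 - j7783 Ω
Step 3 — Series combination: Z_total = R + L + C = 33.1 - j7663 Ω = 7663∠-89.8° Ω.
Step 4 — Source phasor: V = 15.8∠35.5° V = 12.86 + j9.175 V.
Step 5 — Current: I = V / Z = -0.00119 + j0.001684 A = 0.002062∠125.3° A.
Step 6 — Complex power: S = V·I* = 0.0001407 - j0.03258 VA.
Step 7 — Real power: P = Re(S) = 0.0001407 W.
Step 8 — Reactive power: Q = Im(S) = -0.03258 VAR.
Step 9 — Apparent power: |S| = 0.03258 VA.
Step 10 — Power factor: PF = P/|S| = 0.00432 (leading).

(a) P = 0.0001407 W  (b) Q = -0.03258 VAR  (c) S = 0.03258 VA  (d) PF = 0.00432 (leading)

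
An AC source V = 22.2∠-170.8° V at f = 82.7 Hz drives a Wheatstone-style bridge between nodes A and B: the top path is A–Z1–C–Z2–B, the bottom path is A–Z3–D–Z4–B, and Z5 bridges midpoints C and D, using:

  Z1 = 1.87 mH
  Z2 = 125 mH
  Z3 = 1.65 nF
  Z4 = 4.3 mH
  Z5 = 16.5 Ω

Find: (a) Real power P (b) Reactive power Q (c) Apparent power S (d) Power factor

Step 1 — Angular frequency: ω = 2π·f = 2π·82.7 = 519.6 rad/s.
Step 2 — Component impedances:
  Z1: Z = jωL = j·519.6·0.00187 = 0 + j0.9717 Ω
  Z2: Z = jωL = j·519.6·0.125 = 0 + j64.95 Ω
  Z3: Z = 1/(jωC) = -j/(ω·C) = 0 - j1.166e+06 Ω
  Z4: Z = jωL = j·519.6·0.0043 = 0 + j2.234 Ω
  Z5: Z = R = 16.5 Ω
Step 3 — Bridge requires nodal analysis (the Z5 bridge couples midpoints C and D, so the two paths cannot be reduced to a simple series/parallel combination). Setting node B to ground and injecting 1 A at node A, the 3-node admittance system at A, C, D solves to V_A = Z_AB = 14.54 + j6.703 Ω = 16.01∠24.7° Ω.
Step 4 — Source phasor: V = 22.2∠-170.8° V = -21.91 - j3.549 V.
Step 5 — Current: I = V / Z = -1.336 + j0.3715 A = 1.386∠164.5° A.
Step 6 — Complex power: S = V·I* = 27.95 + j12.88 VA.
Step 7 — Real power: P = Re(S) = 27.95 W.
Step 8 — Reactive power: Q = Im(S) = 12.88 VAR.
Step 9 — Apparent power: |S| = 30.78 VA.
Step 10 — Power factor: PF = P/|S| = 0.9082 (lagging).

(a) P = 27.95 W  (b) Q = 12.88 VAR  (c) S = 30.78 VA  (d) PF = 0.9082 (lagging)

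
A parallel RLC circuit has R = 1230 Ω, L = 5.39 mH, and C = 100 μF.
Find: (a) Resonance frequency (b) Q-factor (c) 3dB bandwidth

Step 1 — Resonance: ω₀ = 1/√(LC) = 1/√(0.00539·0.0001) = 1362 rad/s.
Step 2 — f₀ = ω₀/(2π) = 216.8 Hz.
Step 3 — Parallel Q: Q = R/(ω₀L) = 1230/(1362·0.00539) = 167.5.
Step 4 — Bandwidth: Δω = ω₀/Q = 8.13 rad/s; BW = Δω/(2π) = 1.294 Hz.

(a) f₀ = 216.8 Hz  (b) Q = 167.5  (c) BW = 1.294 Hz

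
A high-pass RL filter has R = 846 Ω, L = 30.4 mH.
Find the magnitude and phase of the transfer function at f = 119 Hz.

Step 1 — Angular frequency: ω = 2π·119 = 747.7 rad/s.
Step 2 — Transfer function: H(jω) = jωL/(R + jωL).
Step 3 — Numerator jωL = j·22.73; denominator R + jωL = 846 + j22.73.
Step 4 — H = 0.0007214 + j0.02685.
Step 5 — Magnitude: |H| = 0.02686 (-31.4 dB); phase: φ = 88.5°.

|H| = 0.02686 (-31.4 dB), φ = 88.5°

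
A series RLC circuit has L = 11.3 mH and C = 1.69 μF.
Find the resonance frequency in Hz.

Step 1 — Resonance condition Im(Z)=0 gives ω₀ = 1/√(LC).
Step 2 — ω₀ = 1/√(0.0113·1.69e-06) = 7236 rad/s.
Step 3 — f₀ = ω₀/(2π) = 1152 Hz.

f₀ = 1152 Hz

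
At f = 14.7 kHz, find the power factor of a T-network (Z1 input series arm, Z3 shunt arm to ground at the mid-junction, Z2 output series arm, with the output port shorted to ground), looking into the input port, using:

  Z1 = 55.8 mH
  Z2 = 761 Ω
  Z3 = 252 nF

Step 1 — Angular frequency: ω = 2π·f = 2π·1.47e+04 = 9.236e+04 rad/s.
Step 2 — Component impedances:
  Z1: Z = jωL = j·9.236e+04·0.0558 = 0 + j5154 Ω
  Z2: Z = R = 761 Ω
  Z3: Z = 1/(jωC) = -j/(ω·C) = 0 - j42.96 Ω
Step 3 — With the output port shorted to ground, the output series arm Z2 runs from the junction to ground; the shunt arm Z3 also runs from the junction to ground. They appear in parallel: Z3 || Z2 = 2.418 - j42.83 Ω.
Step 4 — Series with input arm Z1: Z_in = Z1 + (Z3 || Z2) = 2.418 + j5111 Ω = 5111∠90.0° Ω.
Step 5 — Power factor: PF = cos(φ) = Re(Z)/|Z| = 2.418/5111 = 0.0004731.
Step 6 — Type: Im(Z) = 5111 ⇒ lagging (phase φ = 90.0°).

PF = 0.0004731 (lagging, φ = 90.0°)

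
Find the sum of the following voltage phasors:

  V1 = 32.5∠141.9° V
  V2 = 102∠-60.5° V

Step 1 — Convert each phasor to rectangular form:
  V1 = 32.5·(cos(141.9°) + j·sin(141.9°)) = -25.58 + j20.05 V
  V2 = 102·(cos(-60.5°) + j·sin(-60.5°)) = 50.23 - j88.78 V
Step 2 — Sum components: V_total = 24.65 - j68.72 V.
Step 3 — Convert to polar: |V_total| = 73.01 V, ∠V_total = -70.3°.

V_total = 73.01∠-70.3° V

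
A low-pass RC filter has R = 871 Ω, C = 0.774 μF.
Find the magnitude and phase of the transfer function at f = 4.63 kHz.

Step 1 — Angular frequency: ω = 2π·4630 = 2.909e+04 rad/s.
Step 2 — Transfer function: H(jω) = 1/(1 + jωRC).
Step 3 — Denominator: 1 + jωRC = 1 + j·2.909e+04·871·7.74e-07 = 1 + j19.61.
Step 4 — H = 0.002593 - j0.05086.
Step 5 — Magnitude: |H| = 0.05092 (-25.9 dB); phase: φ = -87.1°.

|H| = 0.05092 (-25.9 dB), φ = -87.1°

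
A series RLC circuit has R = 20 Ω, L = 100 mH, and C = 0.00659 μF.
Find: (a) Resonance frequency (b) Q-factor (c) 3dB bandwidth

Step 1 — Resonance condition Im(Z)=0 gives ω₀ = 1/√(LC).
Step 2 — ω₀ = 1/√(0.1·6.59e-09) = 3.895e+04 rad/s.
Step 3 — f₀ = ω₀/(2π) = 6200 Hz.
Step 4 — Series Q: Q = ω₀L/R = 3.895e+04·0.1/20 = 194.8.
Step 5 — 3dB bandwidth: Δω = ω₀/Q = 200 rad/s; BW = Δω/(2π) = 31.83 Hz.

(a) f₀ = 6200 Hz  (b) Q = 194.8  (c) BW = 31.83 Hz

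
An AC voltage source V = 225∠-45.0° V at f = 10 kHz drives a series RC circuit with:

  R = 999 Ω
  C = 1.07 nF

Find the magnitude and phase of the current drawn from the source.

Step 1 — Angular frequency: ω = 2π·f = 2π·1e+04 = 6.283e+04 rad/s.
Step 2 — Component impedances:
  R: Z = R = 999 Ω
  C: Z = 1/(jωC) = -j/(ω·C) = 0 - j1.487e+04 Ω
Step 3 — Series combination: Z_total = R + C = 999 - j1.487e+04 Ω = 1.491e+04∠-86.2° Ω.
Step 4 — Source phasor: V = 225∠-45.0° V = 159.1 - j159.1 V.
Step 5 — Ohm's law: I = V / Z_total = (159.1 - j159.1) / (999 - j1.487e+04) = 0.01136 + j0.009933 A.
Step 6 — Convert to polar: |I| = 0.01509 A, ∠I = 41.2°.

I = 0.01509∠41.2° A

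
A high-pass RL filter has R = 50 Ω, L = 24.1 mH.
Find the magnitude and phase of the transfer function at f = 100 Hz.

Step 1 — Angular frequency: ω = 2π·100 = 628.3 rad/s.
Step 2 — Transfer function: H(jω) = jωL/(R + jωL).
Step 3 — Numerator jωL = j·15.14; denominator R + jωL = 50 + j15.14.
Step 4 — H = 0.08401 + j0.2774.
Step 5 — Magnitude: |H| = 0.2898 (-10.8 dB); phase: φ = 73.2°.

|H| = 0.2898 (-10.8 dB), φ = 73.2°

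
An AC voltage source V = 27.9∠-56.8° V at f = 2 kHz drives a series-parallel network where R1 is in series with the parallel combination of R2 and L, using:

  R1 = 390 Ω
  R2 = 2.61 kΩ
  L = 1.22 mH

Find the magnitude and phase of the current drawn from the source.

Step 1 — Angular frequency: ω = 2π·f = 2π·2000 = 1.257e+04 rad/s.
Step 2 — Component impedances:
  R1: Z = R = 390 Ω
  R2: Z = R = 2610 Ω
  L: Z = jωL = j·1.257e+04·0.00122 = 0 + j15.33 Ω
Step 3 — Parallel branch: R2 || L = 1/(1/R2 + 1/L) = 0.09005 + j15.33 Ω.
Step 4 — Series with R1: Z_total = R1 + (R2 || L) = 390.1 + j15.33 Ω = 390.4∠2.3° Ω.
Step 5 — Source phasor: V = 27.9∠-56.8° V = 15.28 - j23.35 V.
Step 6 — Ohm's law: I = V / Z_total = (15.28 - j23.35) / (390.1 + j15.33) = 0.03675 - j0.06129 A.
Step 7 — Convert to polar: |I| = 0.07147 A, ∠I = -59.1°.

I = 0.07147∠-59.1° A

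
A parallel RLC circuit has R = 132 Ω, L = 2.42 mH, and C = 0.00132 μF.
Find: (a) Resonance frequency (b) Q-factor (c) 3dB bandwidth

Step 1 — Resonance: ω₀ = 1/√(LC) = 1/√(0.00242·1.32e-09) = 5.595e+05 rad/s.
Step 2 — f₀ = ω₀/(2π) = 8.905e+04 Hz.
Step 3 — Parallel Q: Q = R/(ω₀L) = 132/(5.595e+05·0.00242) = 0.09749.
Step 4 — Bandwidth: Δω = ω₀/Q = 5.739e+06 rad/s; BW = Δω/(2π) = 9.134e+05 Hz.

(a) f₀ = 8.905e+04 Hz  (b) Q = 0.09749  (c) BW = 9.134e+05 Hz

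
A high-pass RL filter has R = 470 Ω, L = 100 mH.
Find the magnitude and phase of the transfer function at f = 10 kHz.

Step 1 — Angular frequency: ω = 2π·1e+04 = 6.283e+04 rad/s.
Step 2 — Transfer function: H(jω) = jωL/(R + jωL).
Step 3 — Numerator jωL = j·6283; denominator R + jωL = 470 + j6283.
Step 4 — H = 0.9944 + j0.07439.
Step 5 — Magnitude: |H| = 0.9972 (-0.0 dB); phase: φ = 4.3°.

|H| = 0.9972 (-0.0 dB), φ = 4.3°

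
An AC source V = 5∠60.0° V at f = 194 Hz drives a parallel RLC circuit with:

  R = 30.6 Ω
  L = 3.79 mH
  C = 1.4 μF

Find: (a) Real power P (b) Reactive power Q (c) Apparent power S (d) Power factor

Step 1 — Angular frequency: ω = 2π·f = 2π·194 = 1219 rad/s.
Step 2 — Component impedances:
  R: Z = R = 30.6 Ω
  L: Z = jωL = j·1219·0.00379 = 0 + j4.62 Ω
  C: Z = 1/(jωC) = -j/(ω·C) = 0 - j586 Ω
Step 3 — Parallel combination: 1/Z_total = 1/R + 1/L + 1/C; Z_total = 0.6926 + j4.551 Ω = 4.603∠81.3° Ω.
Step 4 — Source phasor: V = 5∠60.0° V = 2.5 + j4.33 V.
Step 5 — Current: I = V / Z = 1.012 - j0.3954 A = 1.086∠-21.3° A.
Step 6 — Complex power: S = V·I* = 0.817 + j5.369 VA.
Step 7 — Real power: P = Re(S) = 0.817 W.
Step 8 — Reactive power: Q = Im(S) = 5.369 VAR.
Step 9 — Apparent power: |S| = 5.431 VA.
Step 10 — Power factor: PF = P/|S| = 0.1504 (lagging).

(a) P = 0.817 W  (b) Q = 5.369 VAR  (c) S = 5.431 VA  (d) PF = 0.1504 (lagging)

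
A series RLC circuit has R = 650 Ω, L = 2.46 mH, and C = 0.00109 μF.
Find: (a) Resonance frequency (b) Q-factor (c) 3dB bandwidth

Step 1 — Resonance condition Im(Z)=0 gives ω₀ = 1/√(LC).
Step 2 — ω₀ = 1/√(0.00246·1.09e-09) = 6.107e+05 rad/s.
Step 3 — f₀ = ω₀/(2π) = 9.719e+04 Hz.
Step 4 — Series Q: Q = ω₀L/R = 6.107e+05·0.00246/650 = 2.311.
Step 5 — 3dB bandwidth: Δω = ω₀/Q = 2.642e+05 rad/s; BW = Δω/(2π) = 4.205e+04 Hz.

(a) f₀ = 9.719e+04 Hz  (b) Q = 2.311  (c) BW = 4.205e+04 Hz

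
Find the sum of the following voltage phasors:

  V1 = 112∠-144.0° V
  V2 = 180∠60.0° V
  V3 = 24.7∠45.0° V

Step 1 — Convert each phasor to rectangular form:
  V1 = 112·(cos(-144.0°) + j·sin(-144.0°)) = -90.61 - j65.83 V
  V2 = 180·(cos(60.0°) + j·sin(60.0°)) = 90 + j155.9 V
  V3 = 24.7·(cos(45.0°) + j·sin(45.0°)) = 17.47 + j17.47 V
Step 2 — Sum components: V_total = 16.86 + j107.5 V.
Step 3 — Convert to polar: |V_total| = 108.8 V, ∠V_total = 81.1°.

V_total = 108.8∠81.1° V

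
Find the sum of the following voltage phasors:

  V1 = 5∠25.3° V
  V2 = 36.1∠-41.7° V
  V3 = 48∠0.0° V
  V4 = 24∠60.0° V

Step 1 — Convert each phasor to rectangular form:
  V1 = 5·(cos(25.3°) + j·sin(25.3°)) = 4.52 + j2.137 V
  V2 = 36.1·(cos(-41.7°) + j·sin(-41.7°)) = 26.95 - j24.01 V
  V3 = 48·(cos(0.0°) + j·sin(0.0°)) = 48 V
  V4 = 24·(cos(60.0°) + j·sin(60.0°)) = 12 + j20.78 V
Step 2 — Sum components: V_total = 91.47 - j1.093 V.
Step 3 — Convert to polar: |V_total| = 91.48 V, ∠V_total = -0.7°.

V_total = 91.48∠-0.7° V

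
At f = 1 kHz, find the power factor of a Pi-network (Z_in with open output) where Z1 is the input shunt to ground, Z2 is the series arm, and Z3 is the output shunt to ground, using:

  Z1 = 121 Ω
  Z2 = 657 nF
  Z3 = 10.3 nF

Step 1 — Angular frequency: ω = 2π·f = 2π·1000 = 6283 rad/s.
Step 2 — Component impedances:
  Z1: Z = R = 121 Ω
  Z2: Z = 1/(jωC) = -j/(ω·C) = 0 - j242.2 Ω
  Z3: Z = 1/(jωC) = -j/(ω·C) = 0 - j1.545e+04 Ω
Step 3 — With open output, the series arm Z2 and the output shunt Z3 appear in series to ground: Z2 + Z3 = 0 - j1.569e+04 Ω.
Step 4 — Parallel with input shunt Z1: Z_in = Z1 || (Z2 + Z3) = 121 - j0.9328 Ω = 121∠-0.4° Ω.
Step 5 — Power factor: PF = cos(φ) = Re(Z)/|Z| = 121/121 = 1.
Step 6 — Type: Im(Z) = -0.9328 ⇒ leading (phase φ = -0.4°).

PF = 1 (leading, φ = -0.4°)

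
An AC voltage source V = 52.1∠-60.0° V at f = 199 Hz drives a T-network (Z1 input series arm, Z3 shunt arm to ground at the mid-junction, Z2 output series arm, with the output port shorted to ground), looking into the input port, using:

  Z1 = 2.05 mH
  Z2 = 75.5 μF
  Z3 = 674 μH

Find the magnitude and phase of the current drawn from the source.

Step 1 — Angular frequency: ω = 2π·f = 2π·199 = 1250 rad/s.
Step 2 — Component impedances:
  Z1: Z = jωL = j·1250·0.00205 = 0 + j2.563 Ω
  Z2: Z = 1/(jωC) = -j/(ω·C) = 0 - j10.59 Ω
  Z3: Z = jωL = j·1250·0.000674 = 0 + j0.8427 Ω
Step 3 — With the output port shorted to ground, the output series arm Z2 runs from the junction to ground; the shunt arm Z3 also runs from the junction to ground. They appear in parallel: Z3 || Z2 = 0 + j0.9156 Ω.
Step 4 — Series with input arm Z1: Z_in = Z1 + (Z3 || Z2) = 0 + j3.479 Ω = 3.479∠90.0° Ω.
Step 5 — Source phasor: V = 52.1∠-60.0° V = 26.05 - j45.12 V.
Step 6 — Ohm's law: I = V / Z_total = (26.05 - j45.12) / (0 + j3.479) = -12.97 - j7.488 A.
Step 7 — Convert to polar: |I| = 14.98 A, ∠I = -150.0°.

I = 14.98∠-150.0° A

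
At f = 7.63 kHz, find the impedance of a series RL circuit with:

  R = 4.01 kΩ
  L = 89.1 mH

Step 1 — Angular frequency: ω = 2π·f = 2π·7630 = 4.794e+04 rad/s.
Step 2 — Component impedances:
  R: Z = R = 4010 Ω
  L: Z = jωL = j·4.794e+04·0.0891 = 0 + j4272 Ω
Step 3 — Series combination: Z_total = R + L = 4010 + j4272 Ω = 5859∠46.8° Ω.

Z = 4010 + j4272 Ω = 5859∠46.8° Ω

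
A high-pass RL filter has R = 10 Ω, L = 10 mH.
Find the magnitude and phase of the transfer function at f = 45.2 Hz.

Step 1 — Angular frequency: ω = 2π·45.2 = 284 rad/s.
Step 2 — Transfer function: H(jω) = jωL/(R + jωL).
Step 3 — Numerator jωL = j·2.84; denominator R + jωL = 10 + j2.84.
Step 4 — H = 0.07464 + j0.2628.
Step 5 — Magnitude: |H| = 0.2732 (-11.3 dB); phase: φ = 74.1°.

|H| = 0.2732 (-11.3 dB), φ = 74.1°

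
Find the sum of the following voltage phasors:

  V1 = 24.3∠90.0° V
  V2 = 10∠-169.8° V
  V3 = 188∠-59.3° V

Step 1 — Convert each phasor to rectangular form:
  V1 = 24.3·(cos(90.0°) + j·sin(90.0°)) = 0 + j24.3 V
  V2 = 10·(cos(-169.8°) + j·sin(-169.8°)) = -9.842 - j1.771 V
  V3 = 188·(cos(-59.3°) + j·sin(-59.3°)) = 95.98 - j161.7 V
Step 2 — Sum components: V_total = 86.14 - j139.1 V.
Step 3 — Convert to polar: |V_total| = 163.6 V, ∠V_total = -58.2°.

V_total = 163.6∠-58.2° V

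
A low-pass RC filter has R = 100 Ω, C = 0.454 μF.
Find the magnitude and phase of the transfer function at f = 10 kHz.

Step 1 — Angular frequency: ω = 2π·1e+04 = 6.283e+04 rad/s.
Step 2 — Transfer function: H(jω) = 1/(1 + jωRC).
Step 3 — Denominator: 1 + jωRC = 1 + j·6.283e+04·100·4.54e-07 = 1 + j2.853.
Step 4 — H = 0.1094 - j0.3122.
Step 5 — Magnitude: |H| = 0.3308 (-9.6 dB); phase: φ = -70.7°.

|H| = 0.3308 (-9.6 dB), φ = -70.7°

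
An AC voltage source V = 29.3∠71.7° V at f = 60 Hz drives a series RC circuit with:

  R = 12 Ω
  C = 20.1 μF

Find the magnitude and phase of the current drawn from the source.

Step 1 — Angular frequency: ω = 2π·f = 2π·60 = 377 rad/s.
Step 2 — Component impedances:
  R: Z = R = 12 Ω
  C: Z = 1/(jωC) = -j/(ω·C) = 0 - j132 Ω
Step 3 — Series combination: Z_total = R + C = 12 - j132 Ω = 132.5∠-84.8° Ω.
Step 4 — Source phasor: V = 29.3∠71.7° V = 9.2 + j27.82 V.
Step 5 — Ohm's law: I = V / Z_total = (9.2 + j27.82) / (12 - j132) = -0.2028 + j0.08815 A.
Step 6 — Convert to polar: |I| = 0.2211 A, ∠I = 156.5°.

I = 0.2211∠156.5° A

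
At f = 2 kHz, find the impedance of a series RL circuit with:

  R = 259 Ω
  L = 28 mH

Step 1 — Angular frequency: ω = 2π·f = 2π·2000 = 1.257e+04 rad/s.
Step 2 — Component impedances:
  R: Z = R = 259 Ω
  L: Z = jωL = j·1.257e+04·0.028 = 0 + j351.9 Ω
Step 3 — Series combination: Z_total = R + L = 259 + j351.9 Ω = 436.9∠53.6° Ω.

Z = 259 + j351.9 Ω = 436.9∠53.6° Ω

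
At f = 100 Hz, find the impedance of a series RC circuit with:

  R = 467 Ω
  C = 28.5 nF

Step 1 — Angular frequency: ω = 2π·f = 2π·100 = 628.3 rad/s.
Step 2 — Component impedances:
  R: Z = R = 467 Ω
  C: Z = 1/(jωC) = -j/(ω·C) = 0 - j5.584e+04 Ω
Step 3 — Series combination: Z_total = R + C = 467 - j5.584e+04 Ω = 5.585e+04∠-89.5° Ω.

Z = 467 - j5.584e+04 Ω = 5.585e+04∠-89.5° Ω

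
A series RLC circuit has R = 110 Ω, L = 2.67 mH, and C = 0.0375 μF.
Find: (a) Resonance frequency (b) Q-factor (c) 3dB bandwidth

Step 1 — Resonance condition Im(Z)=0 gives ω₀ = 1/√(LC).
Step 2 — ω₀ = 1/√(0.00267·3.75e-08) = 9.994e+04 rad/s.
Step 3 — f₀ = ω₀/(2π) = 1.591e+04 Hz.
Step 4 — Series Q: Q = ω₀L/R = 9.994e+04·0.00267/110 = 2.426.
Step 5 — 3dB bandwidth: Δω = ω₀/Q = 4.12e+04 rad/s; BW = Δω/(2π) = 6557 Hz.

(a) f₀ = 1.591e+04 Hz  (b) Q = 2.426  (c) BW = 6557 Hz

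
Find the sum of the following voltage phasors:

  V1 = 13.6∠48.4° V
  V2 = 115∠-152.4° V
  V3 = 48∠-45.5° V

Step 1 — Convert each phasor to rectangular form:
  V1 = 13.6·(cos(48.4°) + j·sin(48.4°)) = 9.029 + j10.17 V
  V2 = 115·(cos(-152.4°) + j·sin(-152.4°)) = -101.9 - j53.28 V
  V3 = 48·(cos(-45.5°) + j·sin(-45.5°)) = 33.64 - j34.24 V
Step 2 — Sum components: V_total = -59.24 - j77.35 V.
Step 3 — Convert to polar: |V_total| = 97.43 V, ∠V_total = -127.4°.

V_total = 97.43∠-127.4° V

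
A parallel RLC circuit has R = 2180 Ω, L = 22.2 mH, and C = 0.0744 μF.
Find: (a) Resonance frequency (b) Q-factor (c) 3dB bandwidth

Step 1 — Resonance: ω₀ = 1/√(LC) = 1/√(0.0222·7.44e-08) = 2.461e+04 rad/s.
Step 2 — f₀ = ω₀/(2π) = 3916 Hz.
Step 3 — Parallel Q: Q = R/(ω₀L) = 2180/(2.461e+04·0.0222) = 3.991.
Step 4 — Bandwidth: Δω = ω₀/Q = 6166 rad/s; BW = Δω/(2π) = 981.3 Hz.

(a) f₀ = 3916 Hz  (b) Q = 3.991  (c) BW = 981.3 Hz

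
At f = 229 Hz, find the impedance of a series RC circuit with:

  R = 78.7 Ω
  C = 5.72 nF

Step 1 — Angular frequency: ω = 2π·f = 2π·229 = 1439 rad/s.
Step 2 — Component impedances:
  R: Z = R = 78.7 Ω
  C: Z = 1/(jωC) = -j/(ω·C) = 0 - j1.215e+05 Ω
Step 3 — Series combination: Z_total = R + C = 78.7 - j1.215e+05 Ω = 1.215e+05∠-90.0° Ω.

Z = 78.7 - j1.215e+05 Ω = 1.215e+05∠-90.0° Ω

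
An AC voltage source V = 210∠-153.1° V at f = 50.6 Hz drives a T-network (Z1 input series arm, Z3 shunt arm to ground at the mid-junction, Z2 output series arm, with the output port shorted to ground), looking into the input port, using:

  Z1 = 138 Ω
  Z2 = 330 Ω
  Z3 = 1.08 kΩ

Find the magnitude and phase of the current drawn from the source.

Step 1 — Angular frequency: ω = 2π·f = 2π·50.6 = 317.9 rad/s.
Step 2 — Component impedances:
  Z1: Z = R = 138 Ω
  Z2: Z = R = 330 Ω
  Z3: Z = R = 1080 Ω
Step 3 — With the output port shorted to ground, the output series arm Z2 runs from the junction to ground; the shunt arm Z3 also runs from the junction to ground. They appear in parallel: Z3 || Z2 = 252.8 Ω.
Step 4 — Series with input arm Z1: Z_in = Z1 + (Z3 || Z2) = 390.8 Ω = 390.8∠0.0° Ω.
Step 5 — Source phasor: V = 210∠-153.1° V = -187.3 - j95.01 V.
Step 6 — Ohm's law: I = V / Z_total = (-187.3 - j95.01) / (390.8) = -0.4793 - j0.2431 A.
Step 7 — Convert to polar: |I| = 0.5374 A, ∠I = -153.1°.

I = 0.5374∠-153.1° A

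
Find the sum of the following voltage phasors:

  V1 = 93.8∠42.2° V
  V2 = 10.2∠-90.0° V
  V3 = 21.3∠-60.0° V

Step 1 — Convert each phasor to rectangular form:
  V1 = 93.8·(cos(42.2°) + j·sin(42.2°)) = 69.49 + j63.01 V
  V2 = 10.2·(cos(-90.0°) + j·sin(-90.0°)) = 0 - j10.2 V
  V3 = 21.3·(cos(-60.0°) + j·sin(-60.0°)) = 10.65 - j18.45 V
Step 2 — Sum components: V_total = 80.14 + j34.36 V.
Step 3 — Convert to polar: |V_total| = 87.19 V, ∠V_total = 23.2°.

V_total = 87.19∠23.2° V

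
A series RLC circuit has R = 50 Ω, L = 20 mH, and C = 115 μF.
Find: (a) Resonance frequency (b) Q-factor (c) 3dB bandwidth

Step 1 — Resonance: ω₀ = 1/√(LC) = 1/√(0.02·0.000115) = 659.4 rad/s.
Step 2 — f₀ = ω₀/(2π) = 104.9 Hz.
Step 3 — Series Q: Q = ω₀L/R = 659.4·0.02/50 = 0.2638.
Step 4 — Bandwidth: Δω = ω₀/Q = 2500 rad/s; BW = Δω/(2π) = 397.9 Hz.

(a) f₀ = 104.9 Hz  (b) Q = 0.2638  (c) BW = 397.9 Hz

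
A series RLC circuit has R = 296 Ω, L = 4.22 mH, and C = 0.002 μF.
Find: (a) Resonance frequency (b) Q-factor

Step 1 — Resonance condition Im(Z)=0 gives ω₀ = 1/√(LC).
Step 2 — ω₀ = 1/√(0.00422·2e-09) = 3.442e+05 rad/s.
Step 3 — f₀ = ω₀/(2π) = 5.478e+04 Hz.
Step 4 — Series Q: Q = ω₀L/R = 3.442e+05·0.00422/296 = 4.907.

(a) f₀ = 5.478e+04 Hz  (b) Q = 4.907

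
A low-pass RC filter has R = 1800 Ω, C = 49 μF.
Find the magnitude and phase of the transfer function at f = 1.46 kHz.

Step 1 — Angular frequency: ω = 2π·1460 = 9173 rad/s.
Step 2 — Transfer function: H(jω) = 1/(1 + jωRC).
Step 3 — Denominator: 1 + jωRC = 1 + j·9173·1800·4.9e-05 = 1 + j809.1.
Step 4 — H = 1.528e-06 - j0.001236.
Step 5 — Magnitude: |H| = 0.001236 (-58.2 dB); phase: φ = -89.9°.

|H| = 0.001236 (-58.2 dB), φ = -89.9°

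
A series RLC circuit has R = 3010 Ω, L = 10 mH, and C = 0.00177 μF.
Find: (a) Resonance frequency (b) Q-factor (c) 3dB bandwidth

Step 1 — Resonance: ω₀ = 1/√(LC) = 1/√(0.01·1.77e-09) = 2.377e+05 rad/s.
Step 2 — f₀ = ω₀/(2π) = 3.783e+04 Hz.
Step 3 — Series Q: Q = ω₀L/R = 2.377e+05·0.01/3010 = 0.7897.
Step 4 — Bandwidth: Δω = ω₀/Q = 3.01e+05 rad/s; BW = Δω/(2π) = 4.791e+04 Hz.

(a) f₀ = 3.783e+04 Hz  (b) Q = 0.7897  (c) BW = 4.791e+04 Hz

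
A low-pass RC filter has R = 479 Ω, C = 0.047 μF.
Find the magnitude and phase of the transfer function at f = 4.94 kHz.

Step 1 — Angular frequency: ω = 2π·4940 = 3.104e+04 rad/s.
Step 2 — Transfer function: H(jω) = 1/(1 + jωRC).
Step 3 — Denominator: 1 + jωRC = 1 + j·3.104e+04·479·4.7e-08 = 1 + j0.6988.
Step 4 — H = 0.6719 - j0.4695.
Step 5 — Magnitude: |H| = 0.8197 (-1.7 dB); phase: φ = -34.9°.

|H| = 0.8197 (-1.7 dB), φ = -34.9°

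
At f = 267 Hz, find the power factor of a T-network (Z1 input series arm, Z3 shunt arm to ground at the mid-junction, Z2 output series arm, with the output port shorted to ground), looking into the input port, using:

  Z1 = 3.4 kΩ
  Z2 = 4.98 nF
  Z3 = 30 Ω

Step 1 — Angular frequency: ω = 2π·f = 2π·267 = 1678 rad/s.
Step 2 — Component impedances:
  Z1: Z = R = 3400 Ω
  Z2: Z = 1/(jωC) = -j/(ω·C) = 0 - j1.197e+05 Ω
  Z3: Z = R = 30 Ω
Step 3 — With the output port shorted to ground, the output series arm Z2 runs from the junction to ground; the shunt arm Z3 also runs from the junction to ground. They appear in parallel: Z3 || Z2 = 30 - j0.007519 Ω.
Step 4 — Series with input arm Z1: Z_in = Z1 + (Z3 || Z2) = 3430 - j0.007519 Ω = 3430∠-0.0° Ω.
Step 5 — Power factor: PF = cos(φ) = Re(Z)/|Z| = 3430/3430 = 1.
Step 6 — Type: Im(Z) = -0.007519 ⇒ leading (phase φ = -0.0°).

PF = 1 (leading, φ = -0.0°)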